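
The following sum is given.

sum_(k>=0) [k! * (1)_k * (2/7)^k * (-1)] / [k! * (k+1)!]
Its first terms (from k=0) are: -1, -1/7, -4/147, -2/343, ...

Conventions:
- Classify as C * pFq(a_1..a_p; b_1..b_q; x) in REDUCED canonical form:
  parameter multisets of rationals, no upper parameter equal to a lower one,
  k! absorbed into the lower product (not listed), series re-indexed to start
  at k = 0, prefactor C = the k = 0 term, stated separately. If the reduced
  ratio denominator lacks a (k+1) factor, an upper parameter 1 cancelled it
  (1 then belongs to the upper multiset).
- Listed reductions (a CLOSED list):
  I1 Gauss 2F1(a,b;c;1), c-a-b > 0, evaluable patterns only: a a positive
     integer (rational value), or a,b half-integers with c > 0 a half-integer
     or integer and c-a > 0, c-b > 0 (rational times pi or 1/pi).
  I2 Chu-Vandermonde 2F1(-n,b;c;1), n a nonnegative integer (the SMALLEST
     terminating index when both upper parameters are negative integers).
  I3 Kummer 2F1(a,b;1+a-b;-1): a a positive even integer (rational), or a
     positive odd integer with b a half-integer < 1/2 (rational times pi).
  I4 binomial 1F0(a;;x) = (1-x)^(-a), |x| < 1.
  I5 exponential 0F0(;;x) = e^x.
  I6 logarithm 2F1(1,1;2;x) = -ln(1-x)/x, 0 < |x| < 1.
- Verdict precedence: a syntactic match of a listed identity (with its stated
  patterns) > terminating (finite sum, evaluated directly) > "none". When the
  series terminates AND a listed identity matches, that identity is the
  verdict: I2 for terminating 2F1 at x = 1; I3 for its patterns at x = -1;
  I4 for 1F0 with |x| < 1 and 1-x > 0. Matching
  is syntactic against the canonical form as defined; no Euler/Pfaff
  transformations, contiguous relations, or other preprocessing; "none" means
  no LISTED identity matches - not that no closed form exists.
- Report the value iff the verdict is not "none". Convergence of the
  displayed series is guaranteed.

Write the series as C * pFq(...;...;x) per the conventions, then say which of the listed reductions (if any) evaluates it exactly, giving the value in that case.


The series (x = 2/7) is 2F1: upper {1, 1}, lower {2}, prefactor -1. Verdict at x = 2/7: the I6 logarithm reduction matches (the logarithm: parameters (1,1;2), x = 2/7). Its exact value is (7/2) * ln(5/7).

Structural cue: with t_0 = -1, the denominator's factorial ratio (prefactor -1) is a lower Pochhammer.
Consecutive-term ratio: r(k) = (2/7) * (k+1) (k+1) / [(k+2) (k+1)] - rational in k, leading ratio (2/7); with t_0 = -1, classification follows.


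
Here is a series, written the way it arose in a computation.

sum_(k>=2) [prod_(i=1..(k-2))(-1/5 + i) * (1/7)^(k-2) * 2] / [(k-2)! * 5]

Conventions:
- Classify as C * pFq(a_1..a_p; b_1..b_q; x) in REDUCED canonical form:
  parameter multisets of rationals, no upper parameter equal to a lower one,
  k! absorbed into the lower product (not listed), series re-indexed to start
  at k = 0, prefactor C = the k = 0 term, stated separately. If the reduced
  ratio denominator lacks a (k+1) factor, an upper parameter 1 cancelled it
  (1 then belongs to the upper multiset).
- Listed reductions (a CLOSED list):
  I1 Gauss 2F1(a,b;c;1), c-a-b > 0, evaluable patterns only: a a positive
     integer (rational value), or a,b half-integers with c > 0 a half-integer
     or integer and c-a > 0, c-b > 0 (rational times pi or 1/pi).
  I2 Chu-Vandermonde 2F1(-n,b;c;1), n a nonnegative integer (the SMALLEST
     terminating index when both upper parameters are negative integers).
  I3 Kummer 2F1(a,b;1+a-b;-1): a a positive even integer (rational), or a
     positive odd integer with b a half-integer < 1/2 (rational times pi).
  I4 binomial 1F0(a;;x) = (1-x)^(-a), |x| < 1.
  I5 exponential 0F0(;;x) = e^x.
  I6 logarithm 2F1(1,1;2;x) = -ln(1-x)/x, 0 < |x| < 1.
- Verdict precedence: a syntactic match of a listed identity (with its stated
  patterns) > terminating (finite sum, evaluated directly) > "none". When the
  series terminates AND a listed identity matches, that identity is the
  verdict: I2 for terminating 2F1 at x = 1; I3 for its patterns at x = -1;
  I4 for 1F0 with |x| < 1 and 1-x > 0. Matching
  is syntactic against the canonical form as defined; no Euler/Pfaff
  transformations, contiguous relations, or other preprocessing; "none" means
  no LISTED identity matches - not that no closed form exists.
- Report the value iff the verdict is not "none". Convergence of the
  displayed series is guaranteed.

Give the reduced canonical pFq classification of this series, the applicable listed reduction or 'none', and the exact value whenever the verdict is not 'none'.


Prefactor 2/5, argument 1/7: 1F0 with upper {4/5} over lower {-}. Verdict: the I4 binomial reduction applies (the 1F0 binomial series: exponent -4/5, x = 1/7). Value: (2/5) * (6/7)^(-4/5).

The tell: x = (1/7) and the running product (C = 2/5) telescopes to a rising factorial.
Adjacent-term ratio: r(k) = (1/7) * (k+4/5) / [(k+1)] - rational in k. x = (1/7); t_0 = 2/5; negate the roots.


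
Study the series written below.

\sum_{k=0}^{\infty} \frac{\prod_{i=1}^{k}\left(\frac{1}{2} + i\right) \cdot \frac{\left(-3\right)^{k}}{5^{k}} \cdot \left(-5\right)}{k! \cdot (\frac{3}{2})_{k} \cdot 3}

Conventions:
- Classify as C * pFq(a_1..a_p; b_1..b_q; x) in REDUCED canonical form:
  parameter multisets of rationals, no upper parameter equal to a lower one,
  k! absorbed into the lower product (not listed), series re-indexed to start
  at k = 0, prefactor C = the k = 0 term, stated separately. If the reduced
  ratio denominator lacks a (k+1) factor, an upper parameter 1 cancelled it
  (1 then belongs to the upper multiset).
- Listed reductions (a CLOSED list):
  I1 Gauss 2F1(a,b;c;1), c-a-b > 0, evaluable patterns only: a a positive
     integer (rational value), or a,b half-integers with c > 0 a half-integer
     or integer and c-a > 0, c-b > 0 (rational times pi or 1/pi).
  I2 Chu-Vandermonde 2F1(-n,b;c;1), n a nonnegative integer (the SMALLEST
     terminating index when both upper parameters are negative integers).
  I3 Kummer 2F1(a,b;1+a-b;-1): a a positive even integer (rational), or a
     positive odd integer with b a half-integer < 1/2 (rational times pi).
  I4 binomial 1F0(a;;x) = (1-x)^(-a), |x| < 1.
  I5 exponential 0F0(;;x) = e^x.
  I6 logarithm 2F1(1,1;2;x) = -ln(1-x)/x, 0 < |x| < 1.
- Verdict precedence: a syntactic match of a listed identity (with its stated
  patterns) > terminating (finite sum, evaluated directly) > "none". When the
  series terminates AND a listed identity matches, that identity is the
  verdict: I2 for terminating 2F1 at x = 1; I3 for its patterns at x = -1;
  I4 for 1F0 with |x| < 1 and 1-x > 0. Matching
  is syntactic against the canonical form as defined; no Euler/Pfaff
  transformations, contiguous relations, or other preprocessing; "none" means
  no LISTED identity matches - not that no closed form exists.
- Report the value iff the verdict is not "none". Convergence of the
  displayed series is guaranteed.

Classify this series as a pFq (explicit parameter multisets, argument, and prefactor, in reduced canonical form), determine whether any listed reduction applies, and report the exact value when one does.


Classification (C = -\frac{5}{3}): 0F0 with upper {-}, lower {-}, argument x = -\frac{3}{5}. Verdict: this is the exponential series (I5) (the 0F0 exponential series at x = -\frac{3}{5}). Its exact value is \left(-\frac{5}{3}\right) \cdot e^{-\frac{3}{5}}.

First insight: t_0 being -\frac{5}{3}, the two geometric factors (prefactor -5/3) combine into one argument.
Adjacent-term ratio: r(k) = -\frac{3}{5} * 1 / [(k+1)] ; factor over Q: parameters, x = -\frac{3}{5}, and C = -\frac{5}{3}.


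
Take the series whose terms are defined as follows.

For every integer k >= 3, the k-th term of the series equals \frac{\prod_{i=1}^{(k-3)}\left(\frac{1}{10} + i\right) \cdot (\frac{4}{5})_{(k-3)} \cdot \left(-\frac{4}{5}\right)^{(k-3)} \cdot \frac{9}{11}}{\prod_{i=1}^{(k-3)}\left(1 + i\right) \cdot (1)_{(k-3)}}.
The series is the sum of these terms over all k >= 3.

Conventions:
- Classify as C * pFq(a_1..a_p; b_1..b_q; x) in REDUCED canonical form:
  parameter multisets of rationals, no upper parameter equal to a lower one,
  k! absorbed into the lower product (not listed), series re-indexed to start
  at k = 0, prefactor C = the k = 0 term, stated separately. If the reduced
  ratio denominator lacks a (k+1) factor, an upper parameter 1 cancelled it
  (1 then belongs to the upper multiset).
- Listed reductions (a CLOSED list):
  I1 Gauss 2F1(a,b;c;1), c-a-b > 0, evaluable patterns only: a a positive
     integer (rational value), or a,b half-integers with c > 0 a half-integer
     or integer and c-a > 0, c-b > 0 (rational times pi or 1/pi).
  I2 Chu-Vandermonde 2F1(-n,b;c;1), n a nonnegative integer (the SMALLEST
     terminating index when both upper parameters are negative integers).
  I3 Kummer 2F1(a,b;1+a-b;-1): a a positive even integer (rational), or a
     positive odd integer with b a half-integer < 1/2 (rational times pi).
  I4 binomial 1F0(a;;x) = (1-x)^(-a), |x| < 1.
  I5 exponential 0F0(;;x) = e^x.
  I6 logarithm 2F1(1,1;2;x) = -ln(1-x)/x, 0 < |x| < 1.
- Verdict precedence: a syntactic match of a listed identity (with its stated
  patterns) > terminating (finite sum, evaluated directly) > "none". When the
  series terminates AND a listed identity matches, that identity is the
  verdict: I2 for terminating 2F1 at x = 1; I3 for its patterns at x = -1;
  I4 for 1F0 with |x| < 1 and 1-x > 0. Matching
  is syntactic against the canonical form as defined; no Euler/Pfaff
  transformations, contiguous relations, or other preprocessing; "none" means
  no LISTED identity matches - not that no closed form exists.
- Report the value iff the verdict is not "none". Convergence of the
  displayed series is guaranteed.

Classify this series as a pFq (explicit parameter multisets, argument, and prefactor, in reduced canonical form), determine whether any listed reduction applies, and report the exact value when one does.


Classification (C = \frac{9}{11}): 2F1 with upper {\frac{4}{5}, \frac{11}{10}}, lower {2}, argument x = -\frac{4}{5}. Verdict: none. Every listed pattern misses the 2F1 form at -\frac{4}{5}, upper {\frac{4}{5}, \frac{11}{10}}.

Structural cue: with t_0 = \frac{9}{11}, (1)_k (prefactor 9/11) is k! itself.
Consecutive-term ratio: r(k) = -\frac{4}{5} * (k+\frac{4}{5}) (k+\frac{11}{10}) / [(k+2) (k+1)] - rational; roots negated = parameters, x = -\frac{4}{5}, C = \frac{9}{11}.


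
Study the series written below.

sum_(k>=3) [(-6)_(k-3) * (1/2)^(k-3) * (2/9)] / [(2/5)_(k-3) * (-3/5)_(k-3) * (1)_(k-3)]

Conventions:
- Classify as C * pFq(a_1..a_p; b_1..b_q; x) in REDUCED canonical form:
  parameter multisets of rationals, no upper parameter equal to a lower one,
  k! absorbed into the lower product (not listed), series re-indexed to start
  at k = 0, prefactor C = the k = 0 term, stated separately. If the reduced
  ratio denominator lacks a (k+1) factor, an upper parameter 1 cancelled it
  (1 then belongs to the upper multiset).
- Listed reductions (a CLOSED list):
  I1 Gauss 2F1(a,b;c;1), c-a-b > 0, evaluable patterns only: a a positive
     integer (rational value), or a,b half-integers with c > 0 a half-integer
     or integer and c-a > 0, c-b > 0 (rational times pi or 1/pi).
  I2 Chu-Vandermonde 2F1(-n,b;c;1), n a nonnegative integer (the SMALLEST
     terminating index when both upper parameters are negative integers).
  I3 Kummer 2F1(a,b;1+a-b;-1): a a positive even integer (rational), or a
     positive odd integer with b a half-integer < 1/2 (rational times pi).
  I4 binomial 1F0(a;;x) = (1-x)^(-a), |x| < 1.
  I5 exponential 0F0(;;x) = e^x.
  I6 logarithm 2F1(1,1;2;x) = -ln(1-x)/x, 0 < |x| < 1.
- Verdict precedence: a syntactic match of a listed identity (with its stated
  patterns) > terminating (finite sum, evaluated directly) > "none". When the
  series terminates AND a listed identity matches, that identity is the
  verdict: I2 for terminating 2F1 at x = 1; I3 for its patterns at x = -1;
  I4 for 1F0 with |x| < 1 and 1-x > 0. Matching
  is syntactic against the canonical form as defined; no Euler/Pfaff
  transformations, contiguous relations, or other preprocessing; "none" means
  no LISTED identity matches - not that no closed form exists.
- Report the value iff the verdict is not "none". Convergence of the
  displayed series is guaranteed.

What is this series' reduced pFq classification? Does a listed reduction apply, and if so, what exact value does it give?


First insight: t_0 being 2/9, (1)_k (prefactor 2/9) is k! itself.
Ratio: r(k) = (1/2) * (k-6) / [(k-3/5) (k+2/5) (k+1)] - rational; roots negated = parameters, x = (1/2), C = 2/9.

At argument 1/2: a 1F2 with upper {-6}, lower {-3/5, 2/5}, scaled by C = 2/9. Verdict: terminating. With -6 upstairs the series is a 7-term polynomial sum; evaluated term by term. Its exact value is -186580588499209/92095683305472.


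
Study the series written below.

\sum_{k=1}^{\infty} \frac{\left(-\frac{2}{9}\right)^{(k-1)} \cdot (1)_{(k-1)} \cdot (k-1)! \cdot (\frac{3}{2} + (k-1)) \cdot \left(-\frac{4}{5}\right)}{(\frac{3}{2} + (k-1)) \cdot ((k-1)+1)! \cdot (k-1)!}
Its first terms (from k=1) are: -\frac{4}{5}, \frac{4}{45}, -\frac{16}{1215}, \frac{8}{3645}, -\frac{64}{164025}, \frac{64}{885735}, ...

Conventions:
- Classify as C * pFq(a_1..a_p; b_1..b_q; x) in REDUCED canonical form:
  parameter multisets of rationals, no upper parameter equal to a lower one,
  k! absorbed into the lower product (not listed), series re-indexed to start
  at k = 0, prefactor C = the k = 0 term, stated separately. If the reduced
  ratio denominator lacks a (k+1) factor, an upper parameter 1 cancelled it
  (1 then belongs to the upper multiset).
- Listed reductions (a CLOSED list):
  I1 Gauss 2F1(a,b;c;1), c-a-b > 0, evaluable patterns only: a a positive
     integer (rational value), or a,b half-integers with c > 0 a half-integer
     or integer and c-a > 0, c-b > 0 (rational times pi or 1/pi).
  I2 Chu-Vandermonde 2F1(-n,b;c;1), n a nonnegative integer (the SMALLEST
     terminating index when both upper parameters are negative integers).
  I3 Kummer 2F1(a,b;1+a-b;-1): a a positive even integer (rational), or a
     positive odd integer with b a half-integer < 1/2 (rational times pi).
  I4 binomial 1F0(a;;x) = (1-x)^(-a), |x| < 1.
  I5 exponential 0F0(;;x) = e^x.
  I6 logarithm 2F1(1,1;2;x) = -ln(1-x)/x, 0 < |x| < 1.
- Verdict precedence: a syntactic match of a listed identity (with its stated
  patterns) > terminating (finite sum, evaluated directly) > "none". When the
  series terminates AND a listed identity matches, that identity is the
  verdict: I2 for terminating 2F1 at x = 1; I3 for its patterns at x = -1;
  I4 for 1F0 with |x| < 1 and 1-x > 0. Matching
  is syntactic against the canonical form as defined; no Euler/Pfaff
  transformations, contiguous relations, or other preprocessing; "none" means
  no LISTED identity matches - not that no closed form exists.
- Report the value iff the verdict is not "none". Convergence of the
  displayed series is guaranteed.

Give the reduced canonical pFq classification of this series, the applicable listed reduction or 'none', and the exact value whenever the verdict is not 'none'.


The tell: x = -\frac{2}{9} and the denominator's factorial ratio (prefactor -4/5) is a lower Pochhammer.
Ratio: r(k) = -\frac{2}{9} * (k+1) (k+1) / [(k+2) (k+1)] - poly over poly, x = -\frac{2}{9} from leading terms; C = -\frac{4}{5} at k = 0.

At argument -\frac{2}{9}: a 2F1 with upper {1, 1}, lower {2}, scaled by C = -\frac{4}{5}. Verdict: the logarithmic series (I6) fires (the logarithm: parameters (1,1;2), x = -\frac{2}{9}). Value: \left(-\frac{18}{5}\right) \cdot \ln\left(\frac{11}{9}\right).


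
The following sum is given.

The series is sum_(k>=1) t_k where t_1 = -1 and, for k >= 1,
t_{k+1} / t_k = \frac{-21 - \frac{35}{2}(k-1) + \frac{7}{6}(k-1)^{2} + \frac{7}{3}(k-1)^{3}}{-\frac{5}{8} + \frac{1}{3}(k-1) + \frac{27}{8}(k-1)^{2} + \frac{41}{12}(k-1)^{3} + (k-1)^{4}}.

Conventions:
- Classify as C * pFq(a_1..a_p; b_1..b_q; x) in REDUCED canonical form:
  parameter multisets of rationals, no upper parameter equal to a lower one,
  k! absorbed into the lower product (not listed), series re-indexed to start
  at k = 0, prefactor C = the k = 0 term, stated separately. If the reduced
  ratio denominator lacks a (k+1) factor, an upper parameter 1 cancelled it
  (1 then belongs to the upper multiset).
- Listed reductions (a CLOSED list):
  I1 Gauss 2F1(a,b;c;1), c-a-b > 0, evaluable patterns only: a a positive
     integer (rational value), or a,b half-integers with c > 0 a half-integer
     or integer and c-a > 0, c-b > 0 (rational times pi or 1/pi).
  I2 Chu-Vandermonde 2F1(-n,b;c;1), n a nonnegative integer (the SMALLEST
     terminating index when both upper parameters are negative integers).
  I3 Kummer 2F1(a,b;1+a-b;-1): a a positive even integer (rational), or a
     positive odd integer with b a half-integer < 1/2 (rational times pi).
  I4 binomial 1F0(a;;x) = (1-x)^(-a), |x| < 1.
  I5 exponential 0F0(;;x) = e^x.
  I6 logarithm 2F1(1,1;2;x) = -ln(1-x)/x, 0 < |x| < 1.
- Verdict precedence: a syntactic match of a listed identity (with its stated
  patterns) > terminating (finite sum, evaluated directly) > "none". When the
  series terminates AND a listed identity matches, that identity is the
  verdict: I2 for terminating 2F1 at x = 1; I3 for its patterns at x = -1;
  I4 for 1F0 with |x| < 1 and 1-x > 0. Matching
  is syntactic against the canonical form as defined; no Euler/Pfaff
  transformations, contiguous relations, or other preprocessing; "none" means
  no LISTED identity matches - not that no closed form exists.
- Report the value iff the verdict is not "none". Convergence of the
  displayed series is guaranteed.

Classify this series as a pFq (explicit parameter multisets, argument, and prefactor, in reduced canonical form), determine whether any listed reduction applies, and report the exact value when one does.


Canonical form: C = -1 times 2F2 with upper {-3, 2}, lower {-\frac{1}{3}, \frac{5}{4}}, x = \frac{7}{3}. Verdict: terminating - the sum ends at index 3 because -3 is a negative integer; exact evaluation follows. Hence: \frac{31337}{975}.

Key observation: t_0 being -1, the ratio is unreduced: k + 3/2 divides both sides (prefactor -1).
Adjacent-term ratio: r(k) = \frac{7}{3} * (k-3) (k+2) / [(k-\frac{1}{3}) (k+\frac{5}{4}) (k+1)] - rational in k. x = \frac{7}{3}; t_0 = -1; negate the roots.


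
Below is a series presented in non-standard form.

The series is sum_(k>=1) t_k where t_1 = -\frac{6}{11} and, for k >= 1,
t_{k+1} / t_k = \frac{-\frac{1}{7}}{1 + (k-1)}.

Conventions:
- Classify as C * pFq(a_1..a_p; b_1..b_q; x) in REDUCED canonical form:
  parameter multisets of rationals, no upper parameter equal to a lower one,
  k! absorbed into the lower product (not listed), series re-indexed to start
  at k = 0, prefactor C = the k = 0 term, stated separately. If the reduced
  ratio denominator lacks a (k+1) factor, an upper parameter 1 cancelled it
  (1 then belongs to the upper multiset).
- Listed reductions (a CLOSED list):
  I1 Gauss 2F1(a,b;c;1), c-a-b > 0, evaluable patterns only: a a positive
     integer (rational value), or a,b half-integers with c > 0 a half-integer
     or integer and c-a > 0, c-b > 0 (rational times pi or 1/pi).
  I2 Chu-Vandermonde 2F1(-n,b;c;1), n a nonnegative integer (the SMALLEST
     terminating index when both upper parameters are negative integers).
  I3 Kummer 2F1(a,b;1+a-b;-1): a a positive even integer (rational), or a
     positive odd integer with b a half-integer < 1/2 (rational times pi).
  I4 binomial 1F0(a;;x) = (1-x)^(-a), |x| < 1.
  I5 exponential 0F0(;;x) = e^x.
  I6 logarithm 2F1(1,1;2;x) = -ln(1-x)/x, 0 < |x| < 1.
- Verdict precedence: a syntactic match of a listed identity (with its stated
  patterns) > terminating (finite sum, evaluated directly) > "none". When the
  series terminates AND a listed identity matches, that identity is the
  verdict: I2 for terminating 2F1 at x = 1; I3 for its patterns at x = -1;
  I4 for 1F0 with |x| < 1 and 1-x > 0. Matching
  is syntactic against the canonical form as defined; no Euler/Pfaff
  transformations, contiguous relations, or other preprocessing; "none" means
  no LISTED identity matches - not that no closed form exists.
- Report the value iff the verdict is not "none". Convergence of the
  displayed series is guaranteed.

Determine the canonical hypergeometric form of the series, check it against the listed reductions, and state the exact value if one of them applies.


x = -\frac{1}{7} here; the reduced form reads 0F0, upper {-}, lower {-}, C = -\frac{6}{11}. Verdict: the exponential series (I5) fires (the 0F0 exponential series at x = -\frac{1}{7}). Sum: \left(-\frac{6}{11}\right) \cdot e^{-\frac{1}{7}}.

Key observation: from the first term -\frac{6}{11}: the expanded ratio factors over Q; prefactor -6/11, roots give parameters.
Consecutive-term ratio: r(k) = -\frac{1}{7} * 1 / [(k+1)] - rational in k, leading ratio -\frac{1}{7}; with t_0 = -\frac{6}{11}, classification follows.


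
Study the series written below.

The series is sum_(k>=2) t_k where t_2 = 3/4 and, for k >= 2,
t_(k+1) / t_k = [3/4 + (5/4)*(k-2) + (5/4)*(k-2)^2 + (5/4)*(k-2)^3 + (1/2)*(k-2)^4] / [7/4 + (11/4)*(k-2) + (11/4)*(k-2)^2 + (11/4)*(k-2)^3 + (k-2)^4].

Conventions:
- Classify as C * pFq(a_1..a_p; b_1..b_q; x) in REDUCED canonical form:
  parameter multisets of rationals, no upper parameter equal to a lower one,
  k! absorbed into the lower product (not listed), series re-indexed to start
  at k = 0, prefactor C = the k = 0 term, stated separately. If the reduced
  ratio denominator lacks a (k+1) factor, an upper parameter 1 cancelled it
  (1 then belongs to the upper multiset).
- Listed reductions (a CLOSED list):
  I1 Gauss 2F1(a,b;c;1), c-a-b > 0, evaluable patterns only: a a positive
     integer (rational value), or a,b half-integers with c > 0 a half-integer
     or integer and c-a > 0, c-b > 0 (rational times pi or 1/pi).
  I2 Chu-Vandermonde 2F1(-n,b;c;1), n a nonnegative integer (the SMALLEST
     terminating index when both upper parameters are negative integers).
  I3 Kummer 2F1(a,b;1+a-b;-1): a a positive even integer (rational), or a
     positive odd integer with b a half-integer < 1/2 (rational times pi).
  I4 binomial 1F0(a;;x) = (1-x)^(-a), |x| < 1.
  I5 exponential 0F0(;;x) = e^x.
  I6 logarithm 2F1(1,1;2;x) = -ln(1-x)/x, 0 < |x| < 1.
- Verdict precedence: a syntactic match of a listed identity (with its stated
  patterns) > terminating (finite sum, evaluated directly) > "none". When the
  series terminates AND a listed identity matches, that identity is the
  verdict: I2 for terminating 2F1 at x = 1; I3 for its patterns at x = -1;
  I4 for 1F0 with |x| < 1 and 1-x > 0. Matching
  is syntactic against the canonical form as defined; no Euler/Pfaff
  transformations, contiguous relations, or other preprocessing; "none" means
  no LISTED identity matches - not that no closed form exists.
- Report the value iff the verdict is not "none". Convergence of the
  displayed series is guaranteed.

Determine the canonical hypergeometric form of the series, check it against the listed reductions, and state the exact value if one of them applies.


With C = 3/4: the canonical form is 2F1(1, 3/2; 7/4; 1/2). Verdict: none - this 2F1 at x = 1/2 matches no listed pattern, and upper {1, 3/2} holds no stopper.

Key step: with t_0 = 3/4, cancel k^2 + 1 from the displayed ratio first; then C = 3/4, x = 1/2.
Step ratio: r(k) = (1/2) * (k+1) (k+3/2) / [(k+7/4) (k+1)] - rational in k. x = (1/2); t_0 = 3/4; negate the roots.


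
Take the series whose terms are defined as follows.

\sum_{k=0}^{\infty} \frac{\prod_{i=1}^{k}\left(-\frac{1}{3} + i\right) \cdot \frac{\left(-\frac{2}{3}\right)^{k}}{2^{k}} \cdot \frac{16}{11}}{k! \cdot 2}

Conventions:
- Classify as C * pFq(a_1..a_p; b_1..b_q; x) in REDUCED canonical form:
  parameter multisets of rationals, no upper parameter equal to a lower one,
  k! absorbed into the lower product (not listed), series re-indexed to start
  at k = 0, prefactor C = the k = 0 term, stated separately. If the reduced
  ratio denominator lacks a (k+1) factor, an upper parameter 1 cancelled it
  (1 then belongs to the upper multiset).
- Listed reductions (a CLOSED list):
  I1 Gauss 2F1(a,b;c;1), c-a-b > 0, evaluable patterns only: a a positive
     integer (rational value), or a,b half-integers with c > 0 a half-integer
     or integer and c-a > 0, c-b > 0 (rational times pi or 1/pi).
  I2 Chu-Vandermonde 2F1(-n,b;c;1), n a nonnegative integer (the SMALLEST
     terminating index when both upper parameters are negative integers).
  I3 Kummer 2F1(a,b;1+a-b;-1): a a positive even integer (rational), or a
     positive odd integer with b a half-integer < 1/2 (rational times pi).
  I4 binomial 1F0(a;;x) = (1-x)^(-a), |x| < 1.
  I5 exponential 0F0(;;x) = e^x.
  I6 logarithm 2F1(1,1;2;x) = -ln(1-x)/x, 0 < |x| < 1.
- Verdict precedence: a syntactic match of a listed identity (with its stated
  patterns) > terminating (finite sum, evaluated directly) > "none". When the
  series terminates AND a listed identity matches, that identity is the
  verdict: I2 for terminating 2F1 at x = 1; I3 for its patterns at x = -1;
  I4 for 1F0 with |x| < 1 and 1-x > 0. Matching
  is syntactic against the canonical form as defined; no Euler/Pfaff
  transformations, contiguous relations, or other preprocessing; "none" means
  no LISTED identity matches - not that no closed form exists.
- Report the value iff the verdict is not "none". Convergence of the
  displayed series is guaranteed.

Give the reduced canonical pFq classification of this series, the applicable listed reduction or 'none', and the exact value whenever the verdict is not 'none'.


This is \frac{8}{11} * 1F0(\frac{2}{3}; -; -\frac{1}{3}) in reduced canonical form. Verdict at x = -\frac{1}{3}: the I4 binomial reduction matches (the 1F0 binomial series: exponent -2/3, x = -\frac{1}{3}). Its exact value is \frac{8}{11} \cdot \left(\frac{4}{3}\right)^{-\frac{2}{3}}.

First insight: from the first term \frac{8}{11}: the constant factors (C = 8/11, x = -1/3) combine into one prefactor.
Term ratio: r(k) = -\frac{1}{3} * (k+\frac{2}{3}) / [(k+1)] ; factor over Q: parameters, x = -\frac{1}{3}, and C = \frac{8}{11}.


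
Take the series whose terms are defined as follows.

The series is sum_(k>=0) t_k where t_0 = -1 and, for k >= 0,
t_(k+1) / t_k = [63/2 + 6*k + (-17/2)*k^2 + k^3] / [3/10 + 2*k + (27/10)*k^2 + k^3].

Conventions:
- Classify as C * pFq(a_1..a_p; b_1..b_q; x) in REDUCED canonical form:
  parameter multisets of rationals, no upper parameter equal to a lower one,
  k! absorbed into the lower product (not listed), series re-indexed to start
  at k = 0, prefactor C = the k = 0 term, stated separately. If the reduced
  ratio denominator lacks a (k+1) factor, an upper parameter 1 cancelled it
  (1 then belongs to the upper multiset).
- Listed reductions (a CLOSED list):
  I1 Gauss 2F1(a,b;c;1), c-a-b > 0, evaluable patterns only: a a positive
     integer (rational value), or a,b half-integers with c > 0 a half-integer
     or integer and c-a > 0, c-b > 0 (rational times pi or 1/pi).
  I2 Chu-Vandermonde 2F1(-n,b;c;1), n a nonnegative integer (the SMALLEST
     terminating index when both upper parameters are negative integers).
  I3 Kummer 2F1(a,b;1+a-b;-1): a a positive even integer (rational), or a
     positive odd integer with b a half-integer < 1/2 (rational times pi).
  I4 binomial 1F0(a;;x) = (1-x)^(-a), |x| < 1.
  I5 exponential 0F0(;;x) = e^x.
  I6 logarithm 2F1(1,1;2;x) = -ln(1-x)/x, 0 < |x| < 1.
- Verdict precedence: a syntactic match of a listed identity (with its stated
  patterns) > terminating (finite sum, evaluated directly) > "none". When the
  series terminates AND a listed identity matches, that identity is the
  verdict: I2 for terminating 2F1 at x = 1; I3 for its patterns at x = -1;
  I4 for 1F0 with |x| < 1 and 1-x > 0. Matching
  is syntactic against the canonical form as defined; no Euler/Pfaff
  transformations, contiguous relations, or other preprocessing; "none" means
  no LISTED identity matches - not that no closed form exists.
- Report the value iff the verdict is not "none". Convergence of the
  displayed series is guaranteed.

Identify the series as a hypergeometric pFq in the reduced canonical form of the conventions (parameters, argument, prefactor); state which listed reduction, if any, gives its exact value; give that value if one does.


Key observation: t_0 = -1 here, and roots of the ratio polynomials (C = -1) are the negated parameters.
Term ratio: r(k) = 1 * (k-7) (k-3) / [(k+1/5) (k+1)] - rational in k, leading ratio 1; with t_0 = -1, classification follows.

At argument 1: a 2F1 with upper {-7, -3}, lower {1/5}, scaled by C = -1. Verdict: Vandermonde's identity (I2) fires (terminating 2F1 at x = 1 with n = 3, b = -7, c = 1/5). Value: -11316/11.


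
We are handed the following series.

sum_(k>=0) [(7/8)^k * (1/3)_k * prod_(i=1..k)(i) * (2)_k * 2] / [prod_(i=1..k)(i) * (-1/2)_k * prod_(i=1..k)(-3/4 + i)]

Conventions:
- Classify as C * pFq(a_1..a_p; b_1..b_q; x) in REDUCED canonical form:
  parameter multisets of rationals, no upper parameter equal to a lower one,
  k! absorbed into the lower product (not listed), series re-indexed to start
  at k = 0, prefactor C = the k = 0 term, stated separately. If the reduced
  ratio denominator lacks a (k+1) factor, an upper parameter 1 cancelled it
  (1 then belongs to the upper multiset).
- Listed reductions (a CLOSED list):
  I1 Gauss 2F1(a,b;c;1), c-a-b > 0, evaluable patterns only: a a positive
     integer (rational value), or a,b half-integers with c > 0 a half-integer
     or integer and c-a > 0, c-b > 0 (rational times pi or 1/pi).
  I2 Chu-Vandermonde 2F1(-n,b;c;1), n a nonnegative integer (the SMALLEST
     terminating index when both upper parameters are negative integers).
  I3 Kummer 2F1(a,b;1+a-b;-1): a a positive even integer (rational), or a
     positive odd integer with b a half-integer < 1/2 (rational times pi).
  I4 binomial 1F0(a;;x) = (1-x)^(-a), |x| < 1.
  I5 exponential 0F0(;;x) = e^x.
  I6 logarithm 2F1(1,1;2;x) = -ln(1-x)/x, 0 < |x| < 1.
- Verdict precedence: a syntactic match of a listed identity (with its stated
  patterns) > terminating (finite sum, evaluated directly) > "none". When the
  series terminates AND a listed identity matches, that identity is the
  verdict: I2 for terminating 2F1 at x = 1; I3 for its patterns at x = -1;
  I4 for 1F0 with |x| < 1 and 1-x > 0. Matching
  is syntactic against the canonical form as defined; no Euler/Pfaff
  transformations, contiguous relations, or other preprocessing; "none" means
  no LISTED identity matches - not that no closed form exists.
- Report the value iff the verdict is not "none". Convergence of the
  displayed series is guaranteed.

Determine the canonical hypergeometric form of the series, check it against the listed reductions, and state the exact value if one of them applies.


The series (x = 7/8) is 3F2: upper {1/3, 1, 2}, lower {-1/2, 1/4}, prefactor 2. Verdict: none. Every listed pattern misses the 3F2 form at 7/8, upper {1/3, 1, 2}.

First insight: x = (7/8) and the product of the first k integers (prefactor 2) is k!.
Adjacent-term ratio: r(k) = (7/8) * (k+1/3) (k+1) (k+2) / [(k-1/2) (k+1/4) (k+1)] - poly over poly, x = (7/8) from leading terms; C = 2 at k = 0.


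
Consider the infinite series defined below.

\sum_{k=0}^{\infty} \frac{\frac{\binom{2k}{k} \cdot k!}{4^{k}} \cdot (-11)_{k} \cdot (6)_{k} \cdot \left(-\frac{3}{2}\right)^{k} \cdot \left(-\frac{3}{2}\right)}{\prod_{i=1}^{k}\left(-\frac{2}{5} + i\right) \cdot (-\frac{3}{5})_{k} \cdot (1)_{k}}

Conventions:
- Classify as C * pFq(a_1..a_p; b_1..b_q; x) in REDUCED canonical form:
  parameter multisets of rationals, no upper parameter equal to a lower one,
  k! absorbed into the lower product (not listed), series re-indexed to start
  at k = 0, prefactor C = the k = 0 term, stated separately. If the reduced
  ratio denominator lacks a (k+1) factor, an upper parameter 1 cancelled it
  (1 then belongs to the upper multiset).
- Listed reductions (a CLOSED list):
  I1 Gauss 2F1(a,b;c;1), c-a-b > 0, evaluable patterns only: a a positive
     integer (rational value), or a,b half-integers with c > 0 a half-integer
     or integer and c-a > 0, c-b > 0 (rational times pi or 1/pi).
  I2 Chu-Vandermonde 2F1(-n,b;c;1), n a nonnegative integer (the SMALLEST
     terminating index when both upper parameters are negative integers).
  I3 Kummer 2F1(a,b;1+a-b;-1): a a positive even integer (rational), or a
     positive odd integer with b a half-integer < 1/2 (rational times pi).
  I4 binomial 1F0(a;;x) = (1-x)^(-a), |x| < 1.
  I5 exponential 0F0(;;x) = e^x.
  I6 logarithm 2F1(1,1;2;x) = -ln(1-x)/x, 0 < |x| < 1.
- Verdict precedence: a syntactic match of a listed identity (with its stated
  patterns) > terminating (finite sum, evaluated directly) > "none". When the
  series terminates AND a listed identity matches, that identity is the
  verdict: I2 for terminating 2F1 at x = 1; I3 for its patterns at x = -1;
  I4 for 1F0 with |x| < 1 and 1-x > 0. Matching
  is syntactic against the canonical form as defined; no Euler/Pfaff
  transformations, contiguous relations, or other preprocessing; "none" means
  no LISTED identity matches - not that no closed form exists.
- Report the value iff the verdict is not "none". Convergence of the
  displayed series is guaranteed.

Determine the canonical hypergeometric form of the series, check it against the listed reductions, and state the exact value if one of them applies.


The series (x = -\frac{3}{2}) is 3F2: upper {-11, \frac{1}{2}, 6}, lower {-\frac{3}{5}, \frac{3}{5}}, prefactor -\frac{3}{2}. Verdict: terminating. (-11)_k vanishes past k = 11, leaving a 12-term sum, computed directly. Hence: \frac{12690135874160234154756643987413}{6575631547984833937408}.

The tell: with t_0 = -\frac{3}{2}, the lower running product (C = -3/2) is a rising factorial.
Ratio: r(k) = -\frac{3}{2} * (k-11) (k+\frac{1}{2}) (k+6) / [(k-\frac{3}{5}) (k+\frac{3}{5}) (k+1)] - rational in k, leading ratio -\frac{3}{2}; with t_0 = -\frac{3}{2}, classification follows.


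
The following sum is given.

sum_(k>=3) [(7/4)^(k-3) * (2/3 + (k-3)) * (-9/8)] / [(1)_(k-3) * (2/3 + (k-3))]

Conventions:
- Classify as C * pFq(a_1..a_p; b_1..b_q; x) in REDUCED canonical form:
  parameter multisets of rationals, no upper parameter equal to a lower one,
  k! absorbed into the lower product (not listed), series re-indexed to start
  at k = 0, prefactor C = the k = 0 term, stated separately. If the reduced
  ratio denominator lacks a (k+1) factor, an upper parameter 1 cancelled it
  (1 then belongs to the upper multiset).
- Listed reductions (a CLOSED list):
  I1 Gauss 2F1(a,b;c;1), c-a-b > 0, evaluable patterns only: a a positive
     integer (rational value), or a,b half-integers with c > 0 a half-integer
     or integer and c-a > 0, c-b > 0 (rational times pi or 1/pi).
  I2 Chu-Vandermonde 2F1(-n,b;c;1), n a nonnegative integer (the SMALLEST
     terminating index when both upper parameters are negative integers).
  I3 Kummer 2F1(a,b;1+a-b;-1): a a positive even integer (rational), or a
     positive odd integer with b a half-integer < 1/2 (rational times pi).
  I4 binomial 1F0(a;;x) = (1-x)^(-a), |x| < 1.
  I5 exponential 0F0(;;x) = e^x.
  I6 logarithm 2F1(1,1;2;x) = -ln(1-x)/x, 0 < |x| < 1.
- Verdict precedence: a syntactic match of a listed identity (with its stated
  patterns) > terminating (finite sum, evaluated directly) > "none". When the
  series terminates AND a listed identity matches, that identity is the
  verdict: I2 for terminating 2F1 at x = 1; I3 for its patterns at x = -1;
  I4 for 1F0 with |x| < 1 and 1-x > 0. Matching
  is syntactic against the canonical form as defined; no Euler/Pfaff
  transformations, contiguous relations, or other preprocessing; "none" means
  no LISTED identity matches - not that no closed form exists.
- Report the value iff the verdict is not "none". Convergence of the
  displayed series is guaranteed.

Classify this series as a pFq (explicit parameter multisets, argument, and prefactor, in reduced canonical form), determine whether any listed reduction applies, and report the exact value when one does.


Canonical form: C = -9/8 times 0F0 with upper {-}, lower {-}, x = 7/4. Verdict: the I5 exponential reduction matches (the 0F0 exponential series at x = 7/4). Exact value: (-9/8) * e^(7/4).

Key observation: from the first term -9/8: the factor k + 2/3 cancels (top and bottom), leaving C = -9/8.
Consecutive-term ratio: r(k) = (7/4) * 1 / [(k+1)] - rational in k, leading ratio (7/4); with t_0 = -9/8, classification follows.


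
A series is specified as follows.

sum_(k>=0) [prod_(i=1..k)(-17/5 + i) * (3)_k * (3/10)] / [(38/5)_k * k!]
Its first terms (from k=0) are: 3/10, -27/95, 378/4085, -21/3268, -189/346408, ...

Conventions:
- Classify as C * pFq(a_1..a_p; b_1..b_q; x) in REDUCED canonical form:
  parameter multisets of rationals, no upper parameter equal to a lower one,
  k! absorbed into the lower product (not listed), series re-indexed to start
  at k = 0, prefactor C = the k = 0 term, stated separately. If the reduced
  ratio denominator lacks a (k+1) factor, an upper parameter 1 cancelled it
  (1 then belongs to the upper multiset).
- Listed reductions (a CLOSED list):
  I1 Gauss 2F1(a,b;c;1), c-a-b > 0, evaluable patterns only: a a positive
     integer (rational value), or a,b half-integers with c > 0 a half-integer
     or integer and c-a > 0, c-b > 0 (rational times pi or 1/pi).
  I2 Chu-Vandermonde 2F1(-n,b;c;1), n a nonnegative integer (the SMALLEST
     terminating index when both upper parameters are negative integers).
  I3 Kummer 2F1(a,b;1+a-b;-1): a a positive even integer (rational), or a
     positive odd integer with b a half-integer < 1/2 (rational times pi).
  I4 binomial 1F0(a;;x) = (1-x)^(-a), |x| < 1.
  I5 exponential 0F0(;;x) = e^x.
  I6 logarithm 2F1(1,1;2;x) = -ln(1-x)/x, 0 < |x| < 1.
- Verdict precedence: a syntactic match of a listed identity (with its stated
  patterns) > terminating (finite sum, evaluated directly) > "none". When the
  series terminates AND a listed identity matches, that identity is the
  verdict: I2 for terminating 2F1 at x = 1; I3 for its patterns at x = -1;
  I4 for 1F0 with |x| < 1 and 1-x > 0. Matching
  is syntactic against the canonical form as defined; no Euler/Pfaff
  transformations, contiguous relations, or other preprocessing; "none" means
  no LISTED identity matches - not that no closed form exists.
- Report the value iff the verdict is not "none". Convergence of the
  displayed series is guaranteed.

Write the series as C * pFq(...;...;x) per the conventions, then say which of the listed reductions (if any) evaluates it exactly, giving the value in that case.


Prefactor 3/10, argument 1: 2F1 with upper {-12/5, 3} over lower {38/5}. Verdict (x = 1): Gauss's theorem (I1) applies (x = 1: the Gamma ratio telescopes since c-a-b = 7 > 0 and a = 3 in Z>0). Its exact value is 253/2500.

Key step: x = 1 and the running product (C = 3/10, x = 1) telescopes to a rising factorial.
Adjacent-term ratio: r(k) = 1 * (k-12/5) (k+3) / [(k+38/5) (k+1)] - rational; roots negated = parameters, x = 1, C = 3/10.


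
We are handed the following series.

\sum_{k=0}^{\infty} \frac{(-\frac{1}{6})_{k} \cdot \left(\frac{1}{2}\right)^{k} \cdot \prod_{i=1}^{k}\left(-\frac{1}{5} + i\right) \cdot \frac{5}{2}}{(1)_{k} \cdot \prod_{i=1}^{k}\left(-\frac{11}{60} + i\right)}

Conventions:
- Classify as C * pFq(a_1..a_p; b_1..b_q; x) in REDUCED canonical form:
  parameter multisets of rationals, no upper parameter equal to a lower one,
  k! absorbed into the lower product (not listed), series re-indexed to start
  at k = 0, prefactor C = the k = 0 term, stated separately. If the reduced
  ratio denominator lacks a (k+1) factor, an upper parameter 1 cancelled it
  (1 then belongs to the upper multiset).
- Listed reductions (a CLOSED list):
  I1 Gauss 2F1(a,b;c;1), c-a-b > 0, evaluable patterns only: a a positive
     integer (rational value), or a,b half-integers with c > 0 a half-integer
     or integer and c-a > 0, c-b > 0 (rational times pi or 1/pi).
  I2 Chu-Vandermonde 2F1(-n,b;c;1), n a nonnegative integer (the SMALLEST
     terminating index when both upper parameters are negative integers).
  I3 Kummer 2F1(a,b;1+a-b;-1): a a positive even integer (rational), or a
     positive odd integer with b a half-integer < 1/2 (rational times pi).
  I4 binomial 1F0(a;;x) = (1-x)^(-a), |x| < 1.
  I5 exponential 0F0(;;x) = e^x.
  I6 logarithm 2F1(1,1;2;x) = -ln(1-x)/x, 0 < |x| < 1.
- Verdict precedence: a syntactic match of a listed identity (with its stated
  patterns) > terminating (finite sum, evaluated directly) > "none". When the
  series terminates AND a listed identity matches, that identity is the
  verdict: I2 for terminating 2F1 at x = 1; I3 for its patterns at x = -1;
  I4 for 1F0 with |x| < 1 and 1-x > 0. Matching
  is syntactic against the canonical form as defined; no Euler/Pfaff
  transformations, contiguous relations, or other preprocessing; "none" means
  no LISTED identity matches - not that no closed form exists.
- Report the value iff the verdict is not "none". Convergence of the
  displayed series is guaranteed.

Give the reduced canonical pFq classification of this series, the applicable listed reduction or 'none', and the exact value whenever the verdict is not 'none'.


Reduced: x = \frac{1}{2}, 2F1, upper = {-\frac{1}{6}, \frac{4}{5}}, lower = {\frac{49}{60}}, C = \frac{5}{2}. Verdict: none here - no I1-I6 shape fits x = \frac{1}{2} with lower {\frac{49}{60}}.

Structural cue: t_0 being \frac{5}{2}, (1)_k (prefactor 5/2) is k! itself.
Step ratio: r(k) = \frac{1}{2} * (k-\frac{1}{6}) (k+\frac{4}{5}) / [(k+\frac{49}{60}) (k+1)] - rational; roots negated = parameters, x = \frac{1}{2}, C = \frac{5}{2}.
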